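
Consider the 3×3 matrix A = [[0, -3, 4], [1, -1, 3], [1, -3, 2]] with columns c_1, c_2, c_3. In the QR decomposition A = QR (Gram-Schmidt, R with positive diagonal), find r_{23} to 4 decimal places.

r_{23} = -3.3166

e_1 = c_1/‖c_1‖ = (0, 1, 1)/1.4142 = (0.0000, 0.7071, 0.7071).
r_{12} = e_1·c_2 = -2.8284.
u_2 = c_2 + 2.8284·e_1 = (-3.0000, 1.0000, -1.0000).
‖u_2‖ = 3.3166, so e_2 = (-0.9045, 0.3015, -0.3015).
r_{23} = e_2·c_3 = -3.3166.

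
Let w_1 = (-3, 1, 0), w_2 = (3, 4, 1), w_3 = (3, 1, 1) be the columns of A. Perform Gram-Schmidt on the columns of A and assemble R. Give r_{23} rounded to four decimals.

r_{23} = 2.0628

q_1 = w_1/‖w_1‖ = (-3, 1, 0)/3.1623 = (-0.9487, 0.3162, 0.0000).
r_{12} = q_1·w_2 = -1.5811.
u_2 = w_2 + 1.5811·q_1 = (1.5000, 4.5000, 1.0000).
‖u_2‖ = 4.8477, so q_2 = (0.3094, 0.9283, 0.2063).
r_{23} = q_2·w_3 = 2.0628.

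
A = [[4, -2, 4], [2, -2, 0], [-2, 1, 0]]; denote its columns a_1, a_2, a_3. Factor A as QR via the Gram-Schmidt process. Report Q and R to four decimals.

a_1 = (4, 2, -2); ‖a_1‖ = 4.8990, so e_1 = (0.8165, 0.4082, -0.4082).
e_1·a_2 = 0.8165·(-2) + 0.4082·(-2) + (-0.4082)·1 = -2.8577.
u_2 = a_2 + 2.8577·e_1 = (0.3333, -0.8333, -0.1667).
‖u_2‖ = 0.9129, so e_2 = (0.3651, -0.9129, -0.1826).
e_1·a_3 = 0.8165·4 + 0.4082·0 + (-0.4082)·0 = 3.2660; e_2·a_3 = 0.3651·4 + (-0.9129)·0 + (-0.1826)·0 = 1.4606.
u_3 = a_3 − 3.2660·e_1 − 1.4606·e_2 = (0.8000, 0.0000, 1.6000).
‖u_3‖ = 1.7889, so e_3 = (0.4472, 0.0000, 0.8944).

Q = [[0.8165, 0.3651, 0.4472], [0.4082, -0.9129, 0.0000], [-0.4082, -0.1826, 0.8944]], R = [[4.8990, -2.8577, 3.2660], [0.0000, 0.9129, 1.4606], [0.0000, 0.0000, 1.7889]]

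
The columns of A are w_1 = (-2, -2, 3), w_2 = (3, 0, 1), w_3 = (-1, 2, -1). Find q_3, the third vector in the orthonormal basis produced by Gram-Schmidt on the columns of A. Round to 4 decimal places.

w_1 = (-2, -2, 3); ‖w_1‖ = 4.1231, so q_1 = (-0.4851, -0.4851, 0.7276).
q_1·w_2 = (-0.4851)·3 + (-0.4851)·0 + 0.7276·1 = -0.7276.
u_2 = w_2 + 0.7276·q_1 = (2.6471, -0.3529, 1.5294).
‖u_2‖ = 3.0774, so q_2 = (0.8602, -0.1147, 0.4970).
q_1·w_3 = (-0.4851)·(-1) + (-0.4851)·2 + 0.7276·(-1) = -1.2127; q_2·w_3 = 0.8602·(-1) + (-0.1147)·2 + 0.4970·(-1) = -1.5865.
u_3 = w_3 + 1.2127·q_1 + 1.5865·q_2 = (-0.2236, 1.2298, 0.6708).
‖u_3‖ = 1.4186, so q_3 = (-0.1576, 0.8669, 0.4729).

q_3 = (-0.1576, 0.8669, 0.4729)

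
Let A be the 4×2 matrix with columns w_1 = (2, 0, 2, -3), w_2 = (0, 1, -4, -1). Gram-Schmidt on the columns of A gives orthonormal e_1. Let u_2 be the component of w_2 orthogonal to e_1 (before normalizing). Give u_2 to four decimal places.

u_2 = (0.5882, 1.0000, -3.4118, -1.8824)

e_1 = w_1/‖w_1‖ = (2, 0, 2, -3)/4.1231 = (0.4851, 0.0000, 0.4851, -0.7276).
r_{12} = e_1·w_2 = -1.2127.
u_2 = w_2 + 1.2127·e_1 = (0.5882, 1.0000, -3.4118, -1.8824).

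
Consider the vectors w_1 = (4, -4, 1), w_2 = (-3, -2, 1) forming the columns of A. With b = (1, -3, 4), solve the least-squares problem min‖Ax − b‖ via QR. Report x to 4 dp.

e_1 = w_1/‖w_1‖ = (4, -4, 1)/5.7446 = (0.6963, -0.6963, 0.1741).
r_{12} = e_1·w_2 = -0.5222.
u_2 = w_2 + 0.5222·e_1 = (-2.6364, -2.3636, 1.0909).
‖u_2‖ = 3.7050, so e_2 = (-0.7116, -0.6380, 0.2944).
Qᵀb = (3.4816, 2.3801).
Back-substitute: x_2 = 2.3801/3.7050 = 0.6424.
x_1 = (3.4816 + 0.5222·0.6424)/5.7446 = 0.6645.

x = (0.6645, 0.6424)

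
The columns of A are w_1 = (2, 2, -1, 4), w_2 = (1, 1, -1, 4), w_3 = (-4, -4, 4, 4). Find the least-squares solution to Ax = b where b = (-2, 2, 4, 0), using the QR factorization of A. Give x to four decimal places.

x = (4.0000, -4.8000, 0.8000)

w_1 = (2, 2, -1, 4); ‖w_1‖ = 5.0000, so e_1 = (0.4000, 0.4000, -0.2000, 0.8000).
e_1·w_2 = 0.4000·1 + 0.4000·1 + (-0.2000)·(-1) + 0.8000·4 = 4.2000.
u_2 = w_2 − 4.2000·e_1 = (-0.6800, -0.6800, -0.1600, 0.6400).
‖u_2‖ = 1.1662, so e_2 = (-0.5831, -0.5831, -0.1372, 0.5488).
e_1·w_3 = 0.4000·(-4) + 0.4000·(-4) + (-0.2000)·4 + 0.8000·4 = -0.8000; e_2·w_3 = (-0.5831)·(-4) + (-0.5831)·(-4) + (-0.1372)·4 + 0.5488·4 = 6.3111.
u_3 = w_3 + 0.8000·e_1 − 6.3111·e_2 = (0.0000, 0.0000, 4.7059, 1.1765).
‖u_3‖ = 4.8507, so e_3 = (0.0000, 0.0000, 0.9701, 0.2425).
Qᵀb = (-0.8000, -0.5488, 3.8806).
Back-substitute: x_3 = 3.8806/4.8507 = 0.8000.
x_2 = (-0.5488 − 6.3111·0.8000)/1.1662 = -4.8000.
x_1 = (-0.8000 − 4.2000·(-4.8000) + 0.8000·0.8000)/5.0000 = 4.0000.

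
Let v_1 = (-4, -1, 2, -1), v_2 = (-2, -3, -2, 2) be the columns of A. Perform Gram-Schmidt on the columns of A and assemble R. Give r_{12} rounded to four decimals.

r_{12} = 1.0660

q_1 = v_1/‖v_1‖ = (-4, -1, 2, -1)/4.6904 = (-0.8528, -0.2132, 0.4264, -0.2132).
r_{12} = q_1·v_2 = 1.0660.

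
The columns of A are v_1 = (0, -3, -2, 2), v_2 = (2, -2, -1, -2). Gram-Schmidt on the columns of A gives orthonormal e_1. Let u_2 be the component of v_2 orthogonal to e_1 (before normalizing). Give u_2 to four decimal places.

u_2 = (2.0000, -1.2941, -0.5294, -2.4706)

e_1 = v_1/‖v_1‖ = (0, -3, -2, 2)/4.1231 = (0.0000, -0.7276, -0.4851, 0.4851).
r_{12} = e_1·v_2 = 0.9701.
u_2 = v_2 − 0.9701·e_1 = (2.0000, -1.2941, -0.5294, -2.4706).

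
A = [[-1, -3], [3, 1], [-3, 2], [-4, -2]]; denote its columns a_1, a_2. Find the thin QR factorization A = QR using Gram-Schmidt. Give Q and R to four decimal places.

Q = [[-0.1690, -0.6892], [0.5071, 0.0782], [-0.5071, 0.6679], [-0.6761, -0.2700]], R = [[5.9161, 1.3522], [0.0000, 4.0214]]

q_1 = a_1/‖a_1‖ = (-1, 3, -3, -4)/5.9161 = (-0.1690, 0.5071, -0.5071, -0.6761).
r_{12} = q_1·a_2 = 1.3522.
u_2 = a_2 − 1.3522·q_1 = (-2.7714, 0.3143, 2.6857, -1.0857).
‖u_2‖ = 4.0214, so q_2 = (-0.6892, 0.0782, 0.6679, -0.2700).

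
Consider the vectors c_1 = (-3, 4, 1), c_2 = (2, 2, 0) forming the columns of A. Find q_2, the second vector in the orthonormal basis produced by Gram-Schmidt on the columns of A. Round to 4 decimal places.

q_2 = (0.7964, 0.6042, -0.0275)

c_1 = (-3, 4, 1); ‖c_1‖ = 5.0990, so q_1 = (-0.5883, 0.7845, 0.1961).
q_1·c_2 = (-0.5883)·2 + 0.7845·2 + 0.1961·0 = 0.3922.
u_2 = c_2 − 0.3922·q_1 = (2.2308, 1.6923, -0.0769).
‖u_2‖ = 2.8011, so q_2 = (0.7964, 0.6042, -0.0275).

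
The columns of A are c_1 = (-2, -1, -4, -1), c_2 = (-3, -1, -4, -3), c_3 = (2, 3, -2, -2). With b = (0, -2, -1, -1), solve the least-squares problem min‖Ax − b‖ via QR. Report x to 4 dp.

c_1 = (-2, -1, -4, -1); ‖c_1‖ = 4.6904, so e_1 = (-0.4264, -0.2132, -0.8528, -0.2132).
e_1·c_2 = (-0.4264)·(-3) + (-0.2132)·(-1) + (-0.8528)·(-4) + (-0.2132)·(-3) = 5.5432.
u_2 = c_2 − 5.5432·e_1 = (-0.6364, 0.1818, 0.7273, -1.8182).
‖u_2‖ = 2.0671, so e_2 = (-0.3079, 0.0880, 0.3518, -0.8796).
e_1·c_3 = (-0.4264)·2 + (-0.2132)·3 + (-0.8528)·(-2) + (-0.2132)·(-2) = 0.6396; e_2·c_3 = (-0.3079)·2 + 0.0880·3 + 0.3518·(-2) + (-0.8796)·(-2) = 0.7037.
u_3 = c_3 − 0.6396·e_1 − 0.7037·e_2 = (2.4894, 3.0745, -1.7021, -1.2447).
‖u_3‖ = 4.4828, so e_3 = (0.5553, 0.6858, -0.3797, -0.2777).
Qᵀb = (1.4924, 0.3518, -0.7143).
Back-substitute: x_3 = -0.7143/4.4828 = -0.1593.
x_2 = (0.3518 − 0.7037·(-0.1593))/2.0671 = 0.2245.
x_1 = (1.4924 − 5.5432·0.2245 − 0.6396·(-0.1593))/4.6904 = 0.0746.

x = (0.0746, 0.2245, -0.1593)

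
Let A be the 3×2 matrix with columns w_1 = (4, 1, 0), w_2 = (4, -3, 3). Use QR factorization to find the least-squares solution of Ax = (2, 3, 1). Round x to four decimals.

e_1 = w_1/‖w_1‖ = (4, 1, 0)/4.1231 = (0.9701, 0.2425, 0.0000).
r_{12} = e_1·w_2 = 3.1530.
u_2 = w_2 − 3.1530·e_1 = (0.9412, -3.7647, 3.0000).
‖u_2‖ = 4.9050, so e_2 = (0.1919, -0.7675, 0.6116).
Qᵀb = (2.6679, -1.3072).
Back-substitute: x_2 = -1.3072/4.9050 = -0.2665.
x_1 = (2.6679 − 3.1530·(-0.2665))/4.1231 = 0.8509.

x = (0.8509, -0.2665)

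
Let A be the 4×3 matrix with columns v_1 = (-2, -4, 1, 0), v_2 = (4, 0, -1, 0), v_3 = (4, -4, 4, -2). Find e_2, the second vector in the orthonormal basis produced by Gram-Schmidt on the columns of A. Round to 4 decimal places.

v_1 = (-2, -4, 1, 0); ‖v_1‖ = 4.5826, so e_1 = (-0.4364, -0.8729, 0.2182, 0.0000).
e_1·v_2 = (-0.4364)·4 + (-0.8729)·0 + 0.2182·(-1) + 0.0000·0 = -1.9640.
u_2 = v_2 + 1.9640·e_1 = (3.1429, -1.7143, -0.5714, 0.0000).
‖u_2‖ = 3.6253, so e_2 = (0.8669, -0.4729, -0.1576, 0.0000).

e_2 = (0.8669, -0.4729, -0.1576, 0.0000)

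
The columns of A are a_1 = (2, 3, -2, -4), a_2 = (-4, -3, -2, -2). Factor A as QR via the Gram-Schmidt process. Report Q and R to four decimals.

Q = [[0.3482, -0.6511], [0.5222, -0.4483], [-0.3482, -0.4056], [-0.6963, -0.4590]], R = [[5.7446, -0.8704], [0.0000, 5.6782]]

q_1 = a_1/‖a_1‖ = (2, 3, -2, -4)/5.7446 = (0.3482, 0.5222, -0.3482, -0.6963).
r_{12} = q_1·a_2 = -0.8704.
u_2 = a_2 + 0.8704·q_1 = (-3.6970, -2.5455, -2.3030, -2.6061).
‖u_2‖ = 5.6782, so q_2 = (-0.6511, -0.4483, -0.4056, -0.4590).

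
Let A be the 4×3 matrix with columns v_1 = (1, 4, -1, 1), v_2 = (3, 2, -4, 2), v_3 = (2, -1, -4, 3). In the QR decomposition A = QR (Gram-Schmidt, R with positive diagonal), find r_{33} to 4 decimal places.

r_{33} = 1.6236

v_1 = (1, 4, -1, 1); ‖v_1‖ = 4.3589, so q_1 = (0.2294, 0.9177, -0.2294, 0.2294).
q_1·v_2 = 0.2294·3 + 0.9177·2 + (-0.2294)·(-4) + 0.2294·2 = 3.9001.
u_2 = v_2 − 3.9001·q_1 = (2.1053, -1.5789, -3.1053, 1.1053).
‖u_2‖ = 4.2178, so q_2 = (0.4991, -0.3744, -0.7362, 0.2620).
q_1·v_3 = 0.2294·2 + 0.9177·(-1) + (-0.2294)·(-4) + 0.2294·3 = 1.1471; q_2·v_3 = 0.4991·2 + (-0.3744)·(-1) + (-0.7362)·(-4) + 0.2620·3 = 5.1037.
u_3 = v_3 − 1.1471·q_1 − 5.1037·q_2 = (-0.8107, -0.1420, 0.0207, 1.3994).
r_{33} = ‖u_3‖ = 1.6236.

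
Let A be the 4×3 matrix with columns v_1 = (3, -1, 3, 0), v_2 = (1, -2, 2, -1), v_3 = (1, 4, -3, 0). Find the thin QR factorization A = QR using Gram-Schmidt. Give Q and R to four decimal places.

v_1 = (3, -1, 3, 0); ‖v_1‖ = 4.3589, so e_1 = (0.6882, -0.2294, 0.6882, 0.0000).
e_1·v_2 = 0.6882·1 + (-0.2294)·(-2) + 0.6882·2 + 0.0000·(-1) = 2.5236.
u_2 = v_2 − 2.5236·e_1 = (-0.7368, -1.4211, 0.2632, -1.0000).
‖u_2‖ = 1.9057, so e_2 = (-0.3867, -0.7457, 0.1381, -0.5247).
e_1·v_3 = 0.6882·1 + (-0.2294)·4 + 0.6882·(-3) + 0.0000·0 = -2.2942; e_2·v_3 = (-0.3867)·1 + (-0.7457)·4 + 0.1381·(-3) + (-0.5247)·0 = -3.7837.
u_3 = v_3 + 2.2942·e_1 + 3.7837·e_2 = (1.1159, 0.6522, -0.8986, -1.9855).
‖u_3‖ = 2.5338, so e_3 = (0.4404, 0.2574, -0.3546, -0.7836).

Q = [[0.6882, -0.3867, 0.4404], [-0.2294, -0.7457, 0.2574], [0.6882, 0.1381, -0.3546], [0.0000, -0.5247, -0.7836]], R = [[4.3589, 2.5236, -2.2942], [0.0000, 1.9057, -3.7837], [0.0000, 0.0000, 2.5338]]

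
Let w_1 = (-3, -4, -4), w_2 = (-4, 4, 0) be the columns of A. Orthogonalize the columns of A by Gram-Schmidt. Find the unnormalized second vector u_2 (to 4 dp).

u_2 = (-4.2927, 3.6098, -0.3902)

q_1 = w_1/‖w_1‖ = (-3, -4, -4)/6.4031 = (-0.4685, -0.6247, -0.6247).
r_{12} = q_1·w_2 = -0.6247.
u_2 = w_2 + 0.6247·q_1 = (-4.2927, 3.6098, -0.3902).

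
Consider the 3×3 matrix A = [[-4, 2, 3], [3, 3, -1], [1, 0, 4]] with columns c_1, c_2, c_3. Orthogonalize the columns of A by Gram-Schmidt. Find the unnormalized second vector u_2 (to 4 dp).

u_2 = (2.1538, 2.8846, -0.0385)

c_1 = (-4, 3, 1); ‖c_1‖ = 5.0990, so e_1 = (-0.7845, 0.5883, 0.1961).
e_1·c_2 = (-0.7845)·2 + 0.5883·3 + 0.1961·0 = 0.1961.
u_2 = c_2 − 0.1961·e_1 = (2.1538, 2.8846, -0.0385).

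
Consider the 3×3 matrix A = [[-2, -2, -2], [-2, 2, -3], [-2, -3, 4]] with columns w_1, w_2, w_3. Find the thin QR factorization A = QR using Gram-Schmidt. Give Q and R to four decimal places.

Q = [[-0.5774, -0.2673, -0.7715], [-0.5774, 0.8018, 0.1543], [-0.5774, -0.5345, 0.6172]], R = [[3.4641, 1.7321, 0.5774], [0.0000, 3.7417, -4.0089], [0.0000, 0.0000, 3.5490]]

q_1 = w_1/‖w_1‖ = (-2, -2, -2)/3.4641 = (-0.5774, -0.5774, -0.5774).
r_{12} = q_1·w_2 = 1.7321.
u_2 = w_2 − 1.7321·q_1 = (-1.0000, 3.0000, -2.0000).
‖u_2‖ = 3.7417, so q_2 = (-0.2673, 0.8018, -0.5345).
r_{13} = q_1·w_3 = 0.5774; r_{23} = q_2·w_3 = -4.0089.
u_3 = w_3 − 0.5774·q_1 + 4.0089·q_2 = (-2.7381, 0.5476, 2.1905).
‖u_3‖ = 3.5490, so q_3 = (-0.7715, 0.1543, 0.6172).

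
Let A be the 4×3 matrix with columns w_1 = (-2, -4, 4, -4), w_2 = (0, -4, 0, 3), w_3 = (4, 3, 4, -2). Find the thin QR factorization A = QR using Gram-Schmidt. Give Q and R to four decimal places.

Q = [[-0.2774, 0.0310, 0.7651], [-0.5547, -0.7430, 0.1022], [0.5547, -0.0619, 0.6210], [-0.5547, 0.6656, 0.1363]], R = [[7.2111, 0.5547, 0.5547], [0.0000, 4.9691, -3.6843], [0.0000, 0.0000, 5.5784]]

w_1 = (-2, -4, 4, -4); ‖w_1‖ = 7.2111, so q_1 = (-0.2774, -0.5547, 0.5547, -0.5547).
q_1·w_2 = (-0.2774)·0 + (-0.5547)·(-4) + 0.5547·0 + (-0.5547)·3 = 0.5547.
u_2 = w_2 − 0.5547·q_1 = (0.1538, -3.6923, -0.3077, 3.3077).
‖u_2‖ = 4.9691, so q_2 = (0.0310, -0.7430, -0.0619, 0.6656).
q_1·w_3 = (-0.2774)·4 + (-0.5547)·3 + 0.5547·4 + (-0.5547)·(-2) = 0.5547; q_2·w_3 = 0.0310·4 + (-0.7430)·3 + (-0.0619)·4 + 0.6656·(-2) = -3.6843.
u_3 = w_3 − 0.5547·q_1 + 3.6843·q_2 = (4.2679, 0.5701, 3.4642, 0.7601).
‖u_3‖ = 5.5784, so q_3 = (0.7651, 0.1022, 0.6210, 0.1363).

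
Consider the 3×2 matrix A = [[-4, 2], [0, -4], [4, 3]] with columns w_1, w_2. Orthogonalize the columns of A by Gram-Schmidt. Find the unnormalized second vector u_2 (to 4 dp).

u_2 = (2.5000, -4.0000, 2.5000)

w_1 = (-4, 0, 4); ‖w_1‖ = 5.6569, so q_1 = (-0.7071, 0.0000, 0.7071).
q_1·w_2 = (-0.7071)·2 + 0.0000·(-4) + 0.7071·3 = 0.7071.
u_2 = w_2 − 0.7071·q_1 = (2.5000, -4.0000, 2.5000).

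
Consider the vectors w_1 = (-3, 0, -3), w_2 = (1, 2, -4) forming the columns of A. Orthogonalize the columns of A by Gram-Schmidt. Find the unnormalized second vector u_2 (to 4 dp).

w_1 = (-3, 0, -3); ‖w_1‖ = 4.2426, so q_1 = (-0.7071, 0.0000, -0.7071).
q_1·w_2 = (-0.7071)·1 + 0.0000·2 + (-0.7071)·(-4) = 2.1213.
u_2 = w_2 − 2.1213·q_1 = (2.5000, 2.0000, -2.5000).

u_2 = (2.5000, 2.0000, -2.5000)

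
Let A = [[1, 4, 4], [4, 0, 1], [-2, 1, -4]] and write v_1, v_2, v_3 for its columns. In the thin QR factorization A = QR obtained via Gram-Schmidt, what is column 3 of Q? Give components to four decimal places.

q_3 = (0.2129, -0.4790, -0.8516)

q_1 = v_1/‖v_1‖ = (1, 4, -2)/4.5826 = (0.2182, 0.8729, -0.4364).
r_{12} = q_1·v_2 = 0.4364.
u_2 = v_2 − 0.4364·q_1 = (3.9048, -0.3810, 1.1905).
‖u_2‖ = 4.0999, so q_2 = (0.9524, -0.0929, 0.2904).
r_{13} = q_1·v_3 = 3.4915; r_{23} = q_2·v_3 = 2.5552.
u_3 = v_3 − 3.4915·q_1 − 2.5552·q_2 = (0.8045, -1.8102, -3.2181).
‖u_3‖ = 3.7789, so q_3 = (0.2129, -0.4790, -0.8516).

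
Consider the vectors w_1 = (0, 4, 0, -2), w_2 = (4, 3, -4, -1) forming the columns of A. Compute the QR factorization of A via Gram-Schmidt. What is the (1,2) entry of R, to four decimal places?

r_{12} = 3.1305

w_1 = (0, 4, 0, -2); ‖w_1‖ = 4.4721, so q_1 = (0.0000, 0.8944, 0.0000, -0.4472).
r_{12} = q_1·w_2 = 3.1305.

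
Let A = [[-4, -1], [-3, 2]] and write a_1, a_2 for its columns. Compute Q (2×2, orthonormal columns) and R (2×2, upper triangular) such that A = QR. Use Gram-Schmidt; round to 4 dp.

a_1 = (-4, -3); ‖a_1‖ = 5.0000, so q_1 = (-0.8000, -0.6000).
q_1·a_2 = (-0.8000)·(-1) + (-0.6000)·2 = -0.4000.
u_2 = a_2 + 0.4000·q_1 = (-1.3200, 1.7600).
‖u_2‖ = 2.2000, so q_2 = (-0.6000, 0.8000).

Q = [[-0.8000, -0.6000], [-0.6000, 0.8000]], R = [[5.0000, -0.4000], [0.0000, 2.2000]]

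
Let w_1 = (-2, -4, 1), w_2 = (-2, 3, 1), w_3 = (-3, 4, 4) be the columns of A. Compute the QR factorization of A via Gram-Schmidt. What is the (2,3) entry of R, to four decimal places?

w_1 = (-2, -4, 1); ‖w_1‖ = 4.5826, so q_1 = (-0.4364, -0.8729, 0.2182).
q_1·w_2 = (-0.4364)·(-2) + (-0.8729)·3 + 0.2182·1 = -1.5275.
u_2 = w_2 + 1.5275·q_1 = (-2.6667, 1.6667, 1.3333).
‖u_2‖ = 3.4157, so q_2 = (-0.7807, 0.4880, 0.3904).
r_{23} = q_2·w_3 = 5.8554.

r_{23} = 5.8554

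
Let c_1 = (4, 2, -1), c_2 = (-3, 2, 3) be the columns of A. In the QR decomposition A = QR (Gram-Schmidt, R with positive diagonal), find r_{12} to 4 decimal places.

q_1 = c_1/‖c_1‖ = (4, 2, -1)/4.5826 = (0.8729, 0.4364, -0.2182).
r_{12} = q_1·c_2 = -2.4004.

r_{12} = -2.4004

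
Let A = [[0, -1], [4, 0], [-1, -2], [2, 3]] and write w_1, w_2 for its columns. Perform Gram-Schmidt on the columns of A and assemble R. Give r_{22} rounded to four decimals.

r_{22} = 3.3094

w_1 = (0, 4, -1, 2); ‖w_1‖ = 4.5826, so q_1 = (0.0000, 0.8729, -0.2182, 0.4364).
q_1·w_2 = 0.0000·(-1) + 0.8729·0 + (-0.2182)·(-2) + 0.4364·3 = 1.7457.
u_2 = w_2 − 1.7457·q_1 = (-1.0000, -1.5238, -1.6190, 2.2381).
r_{22} = ‖u_2‖ = 3.3094.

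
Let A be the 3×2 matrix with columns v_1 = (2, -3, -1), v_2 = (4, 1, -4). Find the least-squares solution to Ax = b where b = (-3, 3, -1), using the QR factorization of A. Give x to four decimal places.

v_1 = (2, -3, -1); ‖v_1‖ = 3.7417, so e_1 = (0.5345, -0.8018, -0.2673).
e_1·v_2 = 0.5345·4 + (-0.8018)·1 + (-0.2673)·(-4) = 2.4054.
u_2 = v_2 − 2.4054·e_1 = (2.7143, 2.9286, -3.3571).
‖u_2‖ = 5.2167, so e_2 = (0.5203, 0.5614, -0.6435).
Qᵀb = (-3.7417, 0.7668).
Back-substitute: x_2 = 0.7668/5.2167 = 0.1470.
x_1 = (-3.7417 − 2.4054·0.1470)/3.7417 = -1.0945.

x = (-1.0945, 0.1470)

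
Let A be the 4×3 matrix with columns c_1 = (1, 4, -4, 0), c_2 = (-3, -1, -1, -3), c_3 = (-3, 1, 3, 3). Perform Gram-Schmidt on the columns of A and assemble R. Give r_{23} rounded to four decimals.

r_{23} = -1.1257

c_1 = (1, 4, -4, 0); ‖c_1‖ = 5.7446, so q_1 = (0.1741, 0.6963, -0.6963, 0.0000).
q_1·c_2 = 0.1741·(-3) + 0.6963·(-1) + (-0.6963)·(-1) + 0.0000·(-3) = -0.5222.
u_2 = c_2 + 0.5222·q_1 = (-2.9091, -0.6364, -1.3636, -3.0000).
‖u_2‖ = 4.4415, so q_2 = (-0.6550, -0.1433, -0.3070, -0.6754).
r_{23} = q_2·c_3 = -1.1257.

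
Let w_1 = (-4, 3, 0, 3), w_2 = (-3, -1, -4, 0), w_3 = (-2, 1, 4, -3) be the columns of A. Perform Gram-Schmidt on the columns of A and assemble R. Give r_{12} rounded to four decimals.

r_{12} = 1.5435

w_1 = (-4, 3, 0, 3); ‖w_1‖ = 5.8310, so e_1 = (-0.6860, 0.5145, 0.0000, 0.5145).
r_{12} = e_1·w_2 = 1.5435.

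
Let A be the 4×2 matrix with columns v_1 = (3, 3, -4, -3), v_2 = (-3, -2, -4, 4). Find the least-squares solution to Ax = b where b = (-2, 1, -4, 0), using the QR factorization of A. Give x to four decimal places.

e_1 = v_1/‖v_1‖ = (3, 3, -4, -3)/6.5574 = (0.4575, 0.4575, -0.6100, -0.4575).
r_{12} = e_1·v_2 = -1.6775.
u_2 = v_2 + 1.6775·e_1 = (-2.2326, -1.2326, -5.0233, 3.2326).
‖u_2‖ = 6.4951, so e_2 = (-0.3437, -0.1898, -0.7734, 0.4977).
Qᵀb = (1.9825, 3.5913).
Back-substitute: x_2 = 3.5913/6.4951 = 0.5529.
x_1 = (1.9825 + 1.6775·0.5529)/6.5574 = 0.4438.

x = (0.4438, 0.5529)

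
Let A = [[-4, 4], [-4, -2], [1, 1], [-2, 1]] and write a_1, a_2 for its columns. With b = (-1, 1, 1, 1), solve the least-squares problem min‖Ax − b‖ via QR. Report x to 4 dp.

a_1 = (-4, -4, 1, -2); ‖a_1‖ = 6.0828, so e_1 = (-0.6576, -0.6576, 0.1644, -0.3288).
e_1·a_2 = (-0.6576)·4 + (-0.6576)·(-2) + 0.1644·1 + (-0.3288)·1 = -1.4796.
u_2 = a_2 + 1.4796·e_1 = (3.0270, -2.9730, 1.2432, 0.5135).
‖u_2‖ = 4.4509, so e_2 = (0.6801, -0.6679, 0.2793, 0.1154).
Qᵀb = (-0.1644, -0.9533).
Back-substitute: x_2 = -0.9533/4.4509 = -0.2142.
x_1 = (-0.1644 + 1.4796·(-0.2142))/6.0828 = -0.0791.

x = (-0.0791, -0.2142)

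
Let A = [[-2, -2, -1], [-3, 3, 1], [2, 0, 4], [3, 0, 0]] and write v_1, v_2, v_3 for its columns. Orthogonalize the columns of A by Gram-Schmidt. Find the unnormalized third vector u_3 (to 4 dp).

e_1 = v_1/‖v_1‖ = (-2, -3, 2, 3)/5.0990 = (-0.3922, -0.5883, 0.3922, 0.5883).
r_{12} = e_1·v_2 = -0.9806.
u_2 = v_2 + 0.9806·e_1 = (-2.3846, 2.4231, 0.3846, 0.5769).
‖u_2‖ = 3.4696, so e_2 = (-0.6873, 0.6984, 0.1109, 0.1663).
r_{13} = e_1·v_3 = 1.3728; r_{23} = e_2·v_3 = 1.8290.
u_3 = v_3 − 1.3728·e_1 − 1.8290·e_2 = (0.7955, 0.5304, 3.2588, -1.1118).

u_3 = (0.7955, 0.5304, 3.2588, -1.1118)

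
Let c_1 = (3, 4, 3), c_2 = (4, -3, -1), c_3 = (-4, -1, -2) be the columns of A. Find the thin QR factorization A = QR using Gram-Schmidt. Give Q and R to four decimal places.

c_1 = (3, 4, 3); ‖c_1‖ = 5.8310, so e_1 = (0.5145, 0.6860, 0.5145).
e_1·c_2 = 0.5145·4 + 0.6860·(-3) + 0.5145·(-1) = -0.5145.
u_2 = c_2 + 0.5145·e_1 = (4.2647, -2.6471, -0.7353).
‖u_2‖ = 5.0730, so e_2 = (0.8407, -0.5218, -0.1449).
e_1·c_3 = 0.5145·(-4) + 0.6860·(-1) + 0.5145·(-2) = -3.7730; e_2·c_3 = 0.8407·(-4) + (-0.5218)·(-1) + (-0.1449)·(-2) = -2.5510.
u_3 = c_3 + 3.7730·e_1 + 2.5510·e_2 = (0.0857, 0.2571, -0.4286).
‖u_3‖ = 0.5071, so e_3 = (0.1690, 0.5071, -0.8452).

Q = [[0.5145, 0.8407, 0.1690], [0.6860, -0.5218, 0.5071], [0.5145, -0.1449, -0.8452]], R = [[5.8310, -0.5145, -3.7730], [0.0000, 5.0730, -2.5510], [0.0000, 0.0000, 0.5071]]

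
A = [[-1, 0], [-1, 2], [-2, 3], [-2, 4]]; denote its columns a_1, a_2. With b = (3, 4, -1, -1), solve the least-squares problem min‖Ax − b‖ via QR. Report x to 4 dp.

a_1 = (-1, -1, -2, -2); ‖a_1‖ = 3.1623, so e_1 = (-0.3162, -0.3162, -0.6325, -0.6325).
e_1·a_2 = (-0.3162)·0 + (-0.3162)·2 + (-0.6325)·3 + (-0.6325)·4 = -5.0596.
u_2 = a_2 + 5.0596·e_1 = (-1.6000, 0.4000, -0.2000, 0.8000).
‖u_2‖ = 1.8439, so e_2 = (-0.8677, 0.2169, -0.1085, 0.4339).
Qᵀb = (-0.9487, -2.0608).
Back-substitute: x_2 = -2.0608/1.8439 = -1.1176.
x_1 = (-0.9487 + 5.0596·(-1.1176))/3.1623 = -2.0882.

x = (-2.0882, -1.1176)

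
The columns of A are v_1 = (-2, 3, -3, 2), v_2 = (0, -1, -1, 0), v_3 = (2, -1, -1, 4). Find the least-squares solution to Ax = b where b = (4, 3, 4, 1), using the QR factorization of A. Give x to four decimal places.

x = (-0.4524, -4.1905, 0.6905)

v_1 = (-2, 3, -3, 2); ‖v_1‖ = 5.0990, so q_1 = (-0.3922, 0.5883, -0.5883, 0.3922).
q_1·v_2 = (-0.3922)·0 + 0.5883·(-1) + (-0.5883)·(-1) + 0.3922·0 = 0.0000.
u_2 = v_2 + 0.0000·q_1 = (0.0000, -1.0000, -1.0000, 0.0000).
‖u_2‖ = 1.4142, so q_2 = (0.0000, -0.7071, -0.7071, 0.0000).
q_1·v_3 = (-0.3922)·2 + 0.5883·(-1) + (-0.5883)·(-1) + 0.3922·4 = 0.7845; q_2·v_3 = 0.0000·2 + (-0.7071)·(-1) + (-0.7071)·(-1) + 0.0000·4 = 1.4142.
u_3 = v_3 − 0.7845·q_1 − 1.4142·q_2 = (2.3077, -0.4615, 0.4615, 3.6923).
‖u_3‖ = 4.4028, so q_3 = (0.5241, -0.1048, 0.1048, 0.8386).
Qᵀb = (-1.7650, -4.9497, 3.0400).
Back-substitute: x_3 = 3.0400/4.4028 = 0.6905.
x_2 = (-4.9497 − 1.4142·0.6905)/1.4142 = -4.1905.
x_1 = (-1.7650 + 0.0000·(-4.1905) − 0.7845·0.6905)/5.0990 = -0.4524.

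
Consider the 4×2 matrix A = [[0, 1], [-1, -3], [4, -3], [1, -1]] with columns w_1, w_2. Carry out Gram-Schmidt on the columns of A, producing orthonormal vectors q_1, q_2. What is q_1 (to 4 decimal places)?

q_1 = (0.0000, -0.2357, 0.9428, 0.2357)

w_1 = (0, -1, 4, 1); ‖w_1‖ = 4.2426, so q_1 = (0.0000, -0.2357, 0.9428, 0.2357).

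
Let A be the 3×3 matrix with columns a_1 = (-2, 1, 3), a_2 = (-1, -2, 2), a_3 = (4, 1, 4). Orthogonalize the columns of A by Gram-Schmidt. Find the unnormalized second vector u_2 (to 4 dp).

u_2 = (-0.1429, -2.4286, 0.7143)

e_1 = a_1/‖a_1‖ = (-2, 1, 3)/3.7417 = (-0.5345, 0.2673, 0.8018).
r_{12} = e_1·a_2 = 1.6036.
u_2 = a_2 − 1.6036·e_1 = (-0.1429, -2.4286, 0.7143).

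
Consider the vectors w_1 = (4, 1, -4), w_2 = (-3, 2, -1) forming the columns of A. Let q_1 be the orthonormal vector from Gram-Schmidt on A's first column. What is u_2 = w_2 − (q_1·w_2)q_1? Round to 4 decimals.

u_2 = (-2.2727, 2.1818, -1.7273)

q_1 = w_1/‖w_1‖ = (4, 1, -4)/5.7446 = (0.6963, 0.1741, -0.6963).
r_{12} = q_1·w_2 = -1.0445.
u_2 = w_2 + 1.0445·q_1 = (-2.2727, 2.1818, -1.7273).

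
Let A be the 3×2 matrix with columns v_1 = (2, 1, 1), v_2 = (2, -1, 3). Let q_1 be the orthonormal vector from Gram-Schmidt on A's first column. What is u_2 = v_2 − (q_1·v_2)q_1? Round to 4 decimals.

v_1 = (2, 1, 1); ‖v_1‖ = 2.4495, so q_1 = (0.8165, 0.4082, 0.4082).
q_1·v_2 = 0.8165·2 + 0.4082·(-1) + 0.4082·3 = 2.4495.
u_2 = v_2 − 2.4495·q_1 = (0.0000, -2.0000, 2.0000).

u_2 = (0.0000, -2.0000, 2.0000)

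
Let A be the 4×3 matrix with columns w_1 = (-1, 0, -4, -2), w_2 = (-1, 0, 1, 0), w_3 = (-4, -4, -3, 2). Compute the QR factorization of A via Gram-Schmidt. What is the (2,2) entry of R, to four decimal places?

r_{22} = 1.2536

w_1 = (-1, 0, -4, -2); ‖w_1‖ = 4.5826, so q_1 = (-0.2182, 0.0000, -0.8729, -0.4364).
q_1·w_2 = (-0.2182)·(-1) + 0.0000·0 + (-0.8729)·1 + (-0.4364)·0 = -0.6547.
u_2 = w_2 + 0.6547·q_1 = (-1.1429, 0.0000, 0.4286, -0.2857).
r_{22} = ‖u_2‖ = 1.2536.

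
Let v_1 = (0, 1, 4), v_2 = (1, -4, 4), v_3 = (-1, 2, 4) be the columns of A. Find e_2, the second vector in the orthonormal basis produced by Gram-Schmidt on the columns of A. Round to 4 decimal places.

v_1 = (0, 1, 4); ‖v_1‖ = 4.1231, so e_1 = (0.0000, 0.2425, 0.9701).
e_1·v_2 = 0.0000·1 + 0.2425·(-4) + 0.9701·4 = 2.9104.
u_2 = v_2 − 2.9104·e_1 = (1.0000, -4.7059, 1.1765).
‖u_2‖ = 4.9527, so e_2 = (0.2019, -0.9502, 0.2375).

e_2 = (0.2019, -0.9502, 0.2375)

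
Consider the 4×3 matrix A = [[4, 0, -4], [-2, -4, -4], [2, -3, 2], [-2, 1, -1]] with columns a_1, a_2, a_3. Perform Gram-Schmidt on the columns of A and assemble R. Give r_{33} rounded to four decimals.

a_1 = (4, -2, 2, -2); ‖a_1‖ = 5.2915, so e_1 = (0.7559, -0.3780, 0.3780, -0.3780).
e_1·a_2 = 0.7559·0 + (-0.3780)·(-4) + 0.3780·(-3) + (-0.3780)·1 = 0.0000.
u_2 = a_2 + 0.0000·e_1 = (0.0000, -4.0000, -3.0000, 1.0000).
‖u_2‖ = 5.0990, so e_2 = (0.0000, -0.7845, -0.5883, 0.1961).
e_1·a_3 = 0.7559·(-4) + (-0.3780)·(-4) + 0.3780·2 + (-0.3780)·(-1) = -0.3780; e_2·a_3 = 0.0000·(-4) + (-0.7845)·(-4) + (-0.5883)·2 + 0.1961·(-1) = 1.7650.
u_3 = a_3 + 0.3780·e_1 − 1.7650·e_2 = (-3.7143, -2.7582, 3.1813, -1.4890).
r_{33} = ‖u_3‖ = 5.8088.

r_{33} = 5.8088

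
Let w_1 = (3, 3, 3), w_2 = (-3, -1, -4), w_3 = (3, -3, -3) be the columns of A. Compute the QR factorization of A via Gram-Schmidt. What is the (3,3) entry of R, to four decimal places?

q_1 = w_1/‖w_1‖ = (3, 3, 3)/5.1962 = (0.5774, 0.5774, 0.5774).
r_{12} = q_1·w_2 = -4.6188.
u_2 = w_2 + 4.6188·q_1 = (-0.3333, 1.6667, -1.3333).
‖u_2‖ = 2.1602, so q_2 = (-0.1543, 0.7715, -0.6172).
r_{13} = q_1·w_3 = -1.7321; r_{23} = q_2·w_3 = -0.9258.
u_3 = w_3 + 1.7321·q_1 + 0.9258·q_2 = (3.8571, -1.2857, -2.5714).
r_{33} = ‖u_3‖ = 4.8107.

r_{33} = 4.8107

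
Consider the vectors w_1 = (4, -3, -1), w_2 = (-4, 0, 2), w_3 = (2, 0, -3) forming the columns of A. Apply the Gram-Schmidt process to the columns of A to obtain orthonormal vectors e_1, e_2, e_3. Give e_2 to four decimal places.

w_1 = (4, -3, -1); ‖w_1‖ = 5.0990, so e_1 = (0.7845, -0.5883, -0.1961).
e_1·w_2 = 0.7845·(-4) + (-0.5883)·0 + (-0.1961)·2 = -3.5301.
u_2 = w_2 + 3.5301·e_1 = (-1.2308, -2.0769, 1.3077).
‖u_2‖ = 2.7456, so e_2 = (-0.4483, -0.7564, 0.4763).

e_2 = (-0.4483, -0.7564, 0.4763)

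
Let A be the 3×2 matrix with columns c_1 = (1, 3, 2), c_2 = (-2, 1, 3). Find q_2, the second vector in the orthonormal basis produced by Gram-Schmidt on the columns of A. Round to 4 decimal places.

q_2 = (-0.7715, -0.1543, 0.6172)

c_1 = (1, 3, 2); ‖c_1‖ = 3.7417, so q_1 = (0.2673, 0.8018, 0.5345).
q_1·c_2 = 0.2673·(-2) + 0.8018·1 + 0.5345·3 = 1.8708.
u_2 = c_2 − 1.8708·q_1 = (-2.5000, -0.5000, 2.0000).
‖u_2‖ = 3.2404, so q_2 = (-0.7715, -0.1543, 0.6172).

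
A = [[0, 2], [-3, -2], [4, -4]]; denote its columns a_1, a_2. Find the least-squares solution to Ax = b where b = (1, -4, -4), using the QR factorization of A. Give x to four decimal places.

a_1 = (0, -3, 4); ‖a_1‖ = 5.0000, so e_1 = (0.0000, -0.6000, 0.8000).
e_1·a_2 = 0.0000·2 + (-0.6000)·(-2) + 0.8000·(-4) = -2.0000.
u_2 = a_2 + 2.0000·e_1 = (2.0000, -3.2000, -2.4000).
‖u_2‖ = 4.4721, so e_2 = (0.4472, -0.7155, -0.5367).
Qᵀb = (-0.8000, 5.4560).
Back-substitute: x_2 = 5.4560/4.4721 = 1.2200.
x_1 = (-0.8000 + 2.0000·1.2200)/5.0000 = 0.3280.

x = (0.3280, 1.2200)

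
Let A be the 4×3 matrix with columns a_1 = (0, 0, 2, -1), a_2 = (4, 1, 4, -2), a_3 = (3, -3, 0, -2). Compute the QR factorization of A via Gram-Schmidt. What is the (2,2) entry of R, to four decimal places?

r_{22} = 4.1231

a_1 = (0, 0, 2, -1); ‖a_1‖ = 2.2361, so e_1 = (0.0000, 0.0000, 0.8944, -0.4472).
e_1·a_2 = 0.0000·4 + 0.0000·1 + 0.8944·4 + (-0.4472)·(-2) = 4.4721.
u_2 = a_2 − 4.4721·e_1 = (4.0000, 1.0000, 0.0000, 0.0000).
r_{22} = ‖u_2‖ = 4.1231.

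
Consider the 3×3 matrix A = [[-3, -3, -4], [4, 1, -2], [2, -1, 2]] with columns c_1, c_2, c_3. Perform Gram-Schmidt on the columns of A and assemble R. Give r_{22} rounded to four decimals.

r_{22} = 2.6130

q_1 = c_1/‖c_1‖ = (-3, 4, 2)/5.3852 = (-0.5571, 0.7428, 0.3714).
r_{12} = q_1·c_2 = 2.0426.
u_2 = c_2 − 2.0426·q_1 = (-1.8621, -0.5172, -1.7586).
r_{22} = ‖u_2‖ = 2.6130.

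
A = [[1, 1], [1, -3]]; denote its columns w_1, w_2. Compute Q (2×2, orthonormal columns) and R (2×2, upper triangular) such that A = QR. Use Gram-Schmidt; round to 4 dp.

w_1 = (1, 1); ‖w_1‖ = 1.4142, so q_1 = (0.7071, 0.7071).
q_1·w_2 = 0.7071·1 + 0.7071·(-3) = -1.4142.
u_2 = w_2 + 1.4142·q_1 = (2.0000, -2.0000).
‖u_2‖ = 2.8284, so q_2 = (0.7071, -0.7071).

Q = [[0.7071, 0.7071], [0.7071, -0.7071]], R = [[1.4142, -1.4142], [0.0000, 2.8284]]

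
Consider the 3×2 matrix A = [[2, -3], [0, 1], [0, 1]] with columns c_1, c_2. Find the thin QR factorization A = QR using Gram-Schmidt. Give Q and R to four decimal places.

q_1 = c_1/‖c_1‖ = (2, 0, 0)/2.0000 = (1.0000, 0.0000, 0.0000).
r_{12} = q_1·c_2 = -3.0000.
u_2 = c_2 + 3.0000·q_1 = (0.0000, 1.0000, 1.0000).
‖u_2‖ = 1.4142, so q_2 = (0.0000, 0.7071, 0.7071).

Q = [[1.0000, 0.0000], [0.0000, 0.7071], [0.0000, 0.7071]], R = [[2.0000, -3.0000], [0.0000, 1.4142]]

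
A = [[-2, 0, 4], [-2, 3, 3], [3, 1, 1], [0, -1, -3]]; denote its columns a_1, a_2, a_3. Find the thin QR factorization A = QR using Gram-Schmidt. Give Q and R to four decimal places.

a_1 = (-2, -2, 3, 0); ‖a_1‖ = 4.1231, so q_1 = (-0.4851, -0.4851, 0.7276, 0.0000).
q_1·a_2 = (-0.4851)·0 + (-0.4851)·3 + 0.7276·1 + 0.0000·(-1) = -0.7276.
u_2 = a_2 + 0.7276·q_1 = (-0.3529, 2.6471, 1.5294, -1.0000).
‖u_2‖ = 3.2358, so q_2 = (-0.1091, 0.8180, 0.4726, -0.3090).
q_1·a_3 = (-0.4851)·4 + (-0.4851)·3 + 0.7276·1 + 0.0000·(-3) = -2.6679; q_2·a_3 = (-0.1091)·4 + 0.8180·3 + 0.4726·1 + (-0.3090)·(-3) = 3.4176.
u_3 = a_3 + 2.6679·q_1 − 3.4176·q_2 = (3.0787, -1.0899, 1.3258, -1.9438).
‖u_3‖ = 4.0252, so q_3 = (0.7648, -0.2708, 0.3294, -0.4829).

Q = [[-0.4851, -0.1091, 0.7648], [-0.4851, 0.8180, -0.2708], [0.7276, 0.4726, 0.3294], [0.0000, -0.3090, -0.4829]], R = [[4.1231, -0.7276, -2.6679], [0.0000, 3.2358, 3.4176], [0.0000, 0.0000, 4.0252]]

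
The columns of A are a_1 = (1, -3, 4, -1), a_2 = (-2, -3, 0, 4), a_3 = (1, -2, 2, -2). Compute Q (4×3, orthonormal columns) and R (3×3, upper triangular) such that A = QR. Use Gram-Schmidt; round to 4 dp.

a_1 = (1, -3, 4, -1); ‖a_1‖ = 5.1962, so e_1 = (0.1925, -0.5774, 0.7698, -0.1925).
e_1·a_2 = 0.1925·(-2) + (-0.5774)·(-3) + 0.7698·0 + (-0.1925)·4 = 0.5774.
u_2 = a_2 − 0.5774·e_1 = (-2.1111, -2.6667, -0.4444, 4.1111).
‖u_2‖ = 5.3541, so e_2 = (-0.3943, -0.4981, -0.0830, 0.7678).
e_1·a_3 = 0.1925·1 + (-0.5774)·(-2) + 0.7698·2 + (-0.1925)·(-2) = 3.2717; e_2·a_3 = (-0.3943)·1 + (-0.4981)·(-2) + (-0.0830)·2 + 0.7678·(-2) = -1.0999.
u_3 = a_3 − 3.2717·e_1 + 1.0999·e_2 = (-0.0633, -0.6589, -0.6098, -0.5258).
‖u_3‖ = 1.0424, so e_3 = (-0.0607, -0.6321, -0.5850, -0.5045).

Q = [[0.1925, -0.3943, -0.0607], [-0.5774, -0.4981, -0.6321], [0.7698, -0.0830, -0.5850], [-0.1925, 0.7678, -0.5045]], R = [[5.1962, 0.5774, 3.2717], [0.0000, 5.3541, -1.0999], [0.0000, 0.0000, 1.0424]]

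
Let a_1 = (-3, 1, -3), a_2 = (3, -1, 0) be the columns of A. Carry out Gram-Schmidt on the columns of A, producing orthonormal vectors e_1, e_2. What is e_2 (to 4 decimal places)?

e_1 = a_1/‖a_1‖ = (-3, 1, -3)/4.3589 = (-0.6882, 0.2294, -0.6882).
r_{12} = e_1·a_2 = -2.2942.
u_2 = a_2 + 2.2942·e_1 = (1.4211, -0.4737, -1.5789).
‖u_2‖ = 2.1764, so e_2 = (0.6529, -0.2176, -0.7255).

e_2 = (0.6529, -0.2176, -0.7255)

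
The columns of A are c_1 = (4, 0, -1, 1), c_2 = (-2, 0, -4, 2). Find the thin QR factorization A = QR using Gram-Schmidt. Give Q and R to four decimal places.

c_1 = (4, 0, -1, 1); ‖c_1‖ = 4.2426, so q_1 = (0.9428, 0.0000, -0.2357, 0.2357).
q_1·c_2 = 0.9428·(-2) + 0.0000·0 + (-0.2357)·(-4) + 0.2357·2 = -0.4714.
u_2 = c_2 + 0.4714·q_1 = (-1.5556, 0.0000, -4.1111, 2.1111).
‖u_2‖ = 4.8762, so q_2 = (-0.3190, 0.0000, -0.8431, 0.4329).

Q = [[0.9428, -0.3190], [0.0000, 0.0000], [-0.2357, -0.8431], [0.2357, 0.4329]], R = [[4.2426, -0.4714], [0.0000, 4.8762]]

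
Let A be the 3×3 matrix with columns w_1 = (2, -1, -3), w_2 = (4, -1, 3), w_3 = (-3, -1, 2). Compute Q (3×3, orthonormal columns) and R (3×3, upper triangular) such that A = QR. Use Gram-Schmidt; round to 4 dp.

w_1 = (2, -1, -3); ‖w_1‖ = 3.7417, so e_1 = (0.5345, -0.2673, -0.8018).
e_1·w_2 = 0.5345·4 + (-0.2673)·(-1) + (-0.8018)·3 = 0.0000.
u_2 = w_2 + 0.0000·e_1 = (4.0000, -1.0000, 3.0000).
‖u_2‖ = 5.0990, so e_2 = (0.7845, -0.1961, 0.5883).
e_1·w_3 = 0.5345·(-3) + (-0.2673)·(-1) + (-0.8018)·2 = -2.9399; e_2·w_3 = 0.7845·(-3) + (-0.1961)·(-1) + 0.5883·2 = -0.9806.
u_3 = w_3 + 2.9399·e_1 + 0.9806·e_2 = (-0.6593, -1.9780, 0.2198).
‖u_3‖ = 2.0966, so e_3 = (-0.3145, -0.9435, 0.1048).

Q = [[0.5345, 0.7845, -0.3145], [-0.2673, -0.1961, -0.9435], [-0.8018, 0.5883, 0.1048]], R = [[3.7417, 0.0000, -2.9399], [0.0000, 5.0990, -0.9806], [0.0000, 0.0000, 2.0966]]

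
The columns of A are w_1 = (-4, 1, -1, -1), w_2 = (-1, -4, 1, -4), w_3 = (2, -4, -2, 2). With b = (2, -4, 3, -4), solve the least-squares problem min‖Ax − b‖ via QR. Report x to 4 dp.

e_1 = w_1/‖w_1‖ = (-4, 1, -1, -1)/4.3589 = (-0.9177, 0.2294, -0.2294, -0.2294).
r_{12} = e_1·w_2 = 0.6882.
u_2 = w_2 − 0.6882·e_1 = (-0.3684, -4.1579, 1.1579, -3.8421).
‖u_2‖ = 5.7902, so e_2 = (-0.0636, -0.7181, 0.2000, -0.6636).
r_{13} = e_1·w_3 = -2.7530; r_{23} = e_2·w_3 = 1.0181.
u_3 = w_3 + 2.7530·e_1 − 1.0181·e_2 = (-0.4615, -2.6374, -2.8352, 2.0440).
‖u_3‖ = 4.4028, so e_3 = (-0.1048, -0.5990, -0.6439, 0.4642).
Qᵀb = (-2.5236, 5.9993, -1.6024).
Back-substitute: x_3 = -1.6024/4.4028 = -0.3639.
x_2 = (5.9993 − 1.0181·(-0.3639))/5.7902 = 1.1001.
x_1 = (-2.5236 − 0.6882·1.1001 + 2.7530·(-0.3639))/4.3589 = -0.9825.

x = (-0.9825, 1.1001, -0.3639)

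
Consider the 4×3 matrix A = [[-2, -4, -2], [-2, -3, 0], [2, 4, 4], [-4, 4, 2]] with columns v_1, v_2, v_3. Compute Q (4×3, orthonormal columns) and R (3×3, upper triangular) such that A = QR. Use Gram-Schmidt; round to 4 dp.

v_1 = (-2, -2, 2, -4); ‖v_1‖ = 5.2915, so e_1 = (-0.3780, -0.3780, 0.3780, -0.7559).
e_1·v_2 = (-0.3780)·(-4) + (-0.3780)·(-3) + 0.3780·4 + (-0.7559)·4 = 1.1339.
u_2 = v_2 − 1.1339·e_1 = (-3.5714, -2.5714, 3.5714, 4.8571).
‖u_2‖ = 7.4642, so e_2 = (-0.4785, -0.3445, 0.4785, 0.6507).
e_1·v_3 = (-0.3780)·(-2) + (-0.3780)·0 + 0.3780·4 + (-0.7559)·2 = 0.7559; e_2·v_3 = (-0.4785)·(-2) + (-0.3445)·0 + 0.4785·4 + 0.6507·2 = 4.1723.
u_3 = v_3 − 0.7559·e_1 − 4.1723·e_2 = (0.2821, 1.7231, 1.7179, -0.1436).
‖u_3‖ = 2.4537, so e_3 = (0.1150, 0.7022, 0.7002, -0.0585).

Q = [[-0.3780, -0.4785, 0.1150], [-0.3780, -0.3445, 0.7022], [0.3780, 0.4785, 0.7002], [-0.7559, 0.6507, -0.0585]], R = [[5.2915, 1.1339, 0.7559], [0.0000, 7.4642, 4.1723], [0.0000, 0.0000, 2.4537]]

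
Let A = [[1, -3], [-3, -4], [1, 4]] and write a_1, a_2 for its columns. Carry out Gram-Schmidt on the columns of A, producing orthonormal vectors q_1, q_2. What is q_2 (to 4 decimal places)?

q_2 = (-0.8259, -0.0898, 0.5566)

a_1 = (1, -3, 1); ‖a_1‖ = 3.3166, so q_1 = (0.3015, -0.9045, 0.3015).
q_1·a_2 = 0.3015·(-3) + (-0.9045)·(-4) + 0.3015·4 = 3.9196.
u_2 = a_2 − 3.9196·q_1 = (-4.1818, -0.4545, 2.8182).
‖u_2‖ = 5.0632, so q_2 = (-0.8259, -0.0898, 0.5566).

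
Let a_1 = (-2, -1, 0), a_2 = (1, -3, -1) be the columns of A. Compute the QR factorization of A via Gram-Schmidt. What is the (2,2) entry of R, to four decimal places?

e_1 = a_1/‖a_1‖ = (-2, -1, 0)/2.2361 = (-0.8944, -0.4472, 0.0000).
r_{12} = e_1·a_2 = 0.4472.
u_2 = a_2 − 0.4472·e_1 = (1.4000, -2.8000, -1.0000).
r_{22} = ‖u_2‖ = 3.2863.

r_{22} = 3.2863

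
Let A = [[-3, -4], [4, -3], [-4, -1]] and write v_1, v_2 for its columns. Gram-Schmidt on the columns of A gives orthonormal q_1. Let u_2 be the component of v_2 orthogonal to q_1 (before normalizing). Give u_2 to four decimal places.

v_1 = (-3, 4, -4); ‖v_1‖ = 6.4031, so q_1 = (-0.4685, 0.6247, -0.6247).
q_1·v_2 = (-0.4685)·(-4) + 0.6247·(-3) + (-0.6247)·(-1) = 0.6247.
u_2 = v_2 − 0.6247·q_1 = (-3.7073, -3.3902, -0.6098).

u_2 = (-3.7073, -3.3902, -0.6098)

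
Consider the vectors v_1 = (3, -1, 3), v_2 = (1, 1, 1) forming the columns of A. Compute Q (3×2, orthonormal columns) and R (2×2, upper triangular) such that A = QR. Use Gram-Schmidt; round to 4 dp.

v_1 = (3, -1, 3); ‖v_1‖ = 4.3589, so e_1 = (0.6882, -0.2294, 0.6882).
e_1·v_2 = 0.6882·1 + (-0.2294)·1 + 0.6882·1 = 1.1471.
u_2 = v_2 − 1.1471·e_1 = (0.2105, 1.2632, 0.2105).
‖u_2‖ = 1.2978, so e_2 = (0.1622, 0.9733, 0.1622).

Q = [[0.6882, 0.1622], [-0.2294, 0.9733], [0.6882, 0.1622]], R = [[4.3589, 1.1471], [0.0000, 1.2978]]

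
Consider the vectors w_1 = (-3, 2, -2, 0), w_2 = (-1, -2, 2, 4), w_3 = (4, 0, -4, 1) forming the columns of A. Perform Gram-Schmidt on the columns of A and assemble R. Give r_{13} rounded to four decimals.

w_1 = (-3, 2, -2, 0); ‖w_1‖ = 4.1231, so q_1 = (-0.7276, 0.4851, -0.4851, 0.0000).
r_{13} = q_1·w_3 = -0.9701.

r_{13} = -0.9701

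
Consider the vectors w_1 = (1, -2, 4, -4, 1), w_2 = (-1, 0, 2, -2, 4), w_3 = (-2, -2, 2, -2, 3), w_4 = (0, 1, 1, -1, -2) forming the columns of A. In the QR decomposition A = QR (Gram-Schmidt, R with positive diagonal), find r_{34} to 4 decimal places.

r_{34} = -0.7977

w_1 = (1, -2, 4, -4, 1); ‖w_1‖ = 6.1644, so e_1 = (0.1622, -0.3244, 0.6489, -0.6489, 0.1622).
e_1·w_2 = 0.1622·(-1) + (-0.3244)·0 + 0.6489·2 + (-0.6489)·(-2) + 0.1622·4 = 3.0822.
u_2 = w_2 − 3.0822·e_1 = (-1.5000, 1.0000, 0.0000, 0.0000, 3.5000).
‖u_2‖ = 3.9370, so e_2 = (-0.3810, 0.2540, 0.0000, 0.0000, 0.8890).
e_1·w_3 = 0.1622·(-2) + (-0.3244)·(-2) + 0.6489·2 + (-0.6489)·(-2) + 0.1622·3 = 3.4066; e_2·w_3 = (-0.3810)·(-2) + 0.2540·(-2) + 0.0000·2 + 0.0000·(-2) + 0.8890·3 = 2.9210.
u_3 = w_3 − 3.4066·e_1 − 2.9210·e_2 = (-1.4397, -1.6367, -0.2105, 0.2105, -0.1494).
‖u_3‖ = 2.2051, so e_3 = (-0.6529, -0.7422, -0.0955, 0.0955, -0.0678).
r_{34} = e_3·w_4 = -0.7977.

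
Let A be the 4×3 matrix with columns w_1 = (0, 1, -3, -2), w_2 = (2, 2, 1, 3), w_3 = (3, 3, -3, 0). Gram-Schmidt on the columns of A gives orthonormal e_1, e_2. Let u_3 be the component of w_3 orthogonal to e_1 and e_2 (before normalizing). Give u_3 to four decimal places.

w_1 = (0, 1, -3, -2); ‖w_1‖ = 3.7417, so e_1 = (0.0000, 0.2673, -0.8018, -0.5345).
e_1·w_2 = 0.0000·2 + 0.2673·2 + (-0.8018)·1 + (-0.5345)·3 = -1.8708.
u_2 = w_2 + 1.8708·e_1 = (2.0000, 2.5000, -0.5000, 2.0000).
‖u_2‖ = 3.8079, so e_2 = (0.5252, 0.6565, -0.1313, 0.5252).
e_1·w_3 = 0.0000·3 + 0.2673·3 + (-0.8018)·(-3) + (-0.5345)·0 = 3.2071; e_2·w_3 = 0.5252·3 + 0.6565·3 + (-0.1313)·(-3) + 0.5252·0 = 3.9392.
u_3 = w_3 − 3.2071·e_1 − 3.9392·e_2 = (0.9310, -0.4433, 0.0887, -0.3547).

u_3 = (0.9310, -0.4433, 0.0887, -0.3547)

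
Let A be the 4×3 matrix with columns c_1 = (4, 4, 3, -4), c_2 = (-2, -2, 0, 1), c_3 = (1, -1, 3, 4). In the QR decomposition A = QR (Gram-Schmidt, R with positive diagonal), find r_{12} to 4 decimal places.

r_{12} = -2.6491

c_1 = (4, 4, 3, -4); ‖c_1‖ = 7.5498, so e_1 = (0.5298, 0.5298, 0.3974, -0.5298).
r_{12} = e_1·c_2 = -2.6491.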